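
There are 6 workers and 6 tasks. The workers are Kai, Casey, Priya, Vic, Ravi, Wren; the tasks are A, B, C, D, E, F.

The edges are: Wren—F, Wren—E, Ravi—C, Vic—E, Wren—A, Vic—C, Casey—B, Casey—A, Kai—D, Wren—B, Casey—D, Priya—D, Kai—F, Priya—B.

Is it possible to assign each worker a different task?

Yes

One maximum matching: Kai-F, Casey-A, Priya-D, Vic-E, Ravi-C, Wren-B.
All 6 workers are covered.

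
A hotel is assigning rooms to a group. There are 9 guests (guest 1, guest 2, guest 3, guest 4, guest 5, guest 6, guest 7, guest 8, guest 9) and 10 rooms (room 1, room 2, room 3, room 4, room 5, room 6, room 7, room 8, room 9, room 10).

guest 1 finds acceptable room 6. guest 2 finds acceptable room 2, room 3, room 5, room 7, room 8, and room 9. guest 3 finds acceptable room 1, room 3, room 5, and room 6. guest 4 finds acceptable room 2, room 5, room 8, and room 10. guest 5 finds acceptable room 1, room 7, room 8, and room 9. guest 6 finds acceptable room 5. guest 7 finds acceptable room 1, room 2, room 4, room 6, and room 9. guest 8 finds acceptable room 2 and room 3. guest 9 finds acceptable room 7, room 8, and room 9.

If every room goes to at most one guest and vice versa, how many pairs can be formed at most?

9

A valid assignment of size 9: guest 1–room 6, guest 2–room 2, guest 3–room 1, guest 4–room 10, guest 5–room 8, guest 6–room 5, guest 7–room 4, guest 8–room 3, guest 9–room 7.
This saturates every guest, so 9 is the maximum.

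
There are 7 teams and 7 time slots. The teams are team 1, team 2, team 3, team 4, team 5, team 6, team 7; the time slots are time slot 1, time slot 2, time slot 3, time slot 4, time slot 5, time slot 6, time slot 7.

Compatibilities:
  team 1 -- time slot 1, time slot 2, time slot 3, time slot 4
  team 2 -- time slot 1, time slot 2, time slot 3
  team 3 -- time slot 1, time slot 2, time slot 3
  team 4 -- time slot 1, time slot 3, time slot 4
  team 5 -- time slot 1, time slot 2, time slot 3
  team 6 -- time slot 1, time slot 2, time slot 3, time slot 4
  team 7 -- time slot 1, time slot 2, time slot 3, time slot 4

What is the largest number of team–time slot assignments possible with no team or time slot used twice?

For example, pair team 1–time slot 2, team 2–time slot 1, team 3–time slot 3, team 4–time slot 4.
The set {team 1, team 2, team 3, team 4, team 5, team 6, team 7} has only 4 neighbours ({time slot 1, time slot 2, time slot 3, time slot 4}), so by Hall's theorem at most 4 of the 7 teams can be matched.

4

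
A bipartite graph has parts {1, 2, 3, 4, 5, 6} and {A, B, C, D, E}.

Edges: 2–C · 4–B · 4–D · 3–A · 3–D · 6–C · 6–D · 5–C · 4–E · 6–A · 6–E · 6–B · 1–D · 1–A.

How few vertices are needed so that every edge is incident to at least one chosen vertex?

The 5 edges 1–A, 2–C, 3–D, 4–B, 6–E form a matching, so any vertex cover needs at least 5 vertices (one per matched edge).
Conversely {1, 3, 4, 6, C} meets every edge and has exactly 5 vertices, so 5 is optimal.

5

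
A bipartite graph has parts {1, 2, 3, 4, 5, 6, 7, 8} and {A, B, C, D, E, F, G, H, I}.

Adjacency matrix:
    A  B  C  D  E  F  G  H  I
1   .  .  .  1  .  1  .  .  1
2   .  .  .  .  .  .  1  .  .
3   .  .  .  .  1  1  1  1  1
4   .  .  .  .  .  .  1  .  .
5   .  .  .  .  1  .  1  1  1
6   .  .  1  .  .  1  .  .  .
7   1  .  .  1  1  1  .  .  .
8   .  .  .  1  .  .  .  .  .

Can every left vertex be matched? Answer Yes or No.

The set {2, 4} has only 1 neighbour ({G}), so by Hall's theorem at most 7 of the 8 left vertices can be matched.
Hence no matching covers every left vertex.

No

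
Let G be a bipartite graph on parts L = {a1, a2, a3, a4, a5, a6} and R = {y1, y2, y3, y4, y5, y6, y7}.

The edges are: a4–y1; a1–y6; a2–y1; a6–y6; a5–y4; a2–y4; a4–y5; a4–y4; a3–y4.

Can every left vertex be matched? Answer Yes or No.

The set {a1, a3, a5, a6} has only 2 neighbours ({y4, y6}), so by Hall's theorem at most 4 of the 6 left vertices can be matched.
Hence no matching covers every left vertex.

No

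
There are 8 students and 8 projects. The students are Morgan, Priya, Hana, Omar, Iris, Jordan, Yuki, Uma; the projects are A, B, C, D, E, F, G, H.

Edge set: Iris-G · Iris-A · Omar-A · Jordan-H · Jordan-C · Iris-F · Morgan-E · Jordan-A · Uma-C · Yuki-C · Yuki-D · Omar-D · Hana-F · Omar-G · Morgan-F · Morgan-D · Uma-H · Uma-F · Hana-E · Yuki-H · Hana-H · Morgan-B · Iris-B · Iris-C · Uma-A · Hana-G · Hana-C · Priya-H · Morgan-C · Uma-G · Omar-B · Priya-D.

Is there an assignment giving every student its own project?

Yes

For example, pair Morgan-B, Priya-H, Hana-E, Omar-D, Iris-F, Jordan-A, Yuki-C, Uma-G.
All 8 students are covered.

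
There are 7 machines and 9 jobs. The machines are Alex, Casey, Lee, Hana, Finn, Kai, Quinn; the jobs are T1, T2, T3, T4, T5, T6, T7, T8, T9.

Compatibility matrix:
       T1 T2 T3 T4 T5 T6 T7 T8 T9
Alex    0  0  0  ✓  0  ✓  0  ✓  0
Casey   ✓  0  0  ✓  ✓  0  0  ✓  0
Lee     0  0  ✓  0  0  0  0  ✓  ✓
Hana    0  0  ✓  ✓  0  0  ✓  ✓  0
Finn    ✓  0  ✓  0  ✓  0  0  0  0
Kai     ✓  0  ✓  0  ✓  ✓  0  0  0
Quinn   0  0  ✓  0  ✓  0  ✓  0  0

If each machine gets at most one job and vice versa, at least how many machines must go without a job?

0

One maximum matching: Alex→T4, Casey→T5, Lee→T9, Hana→T8, Finn→T1, Kai→T6, Quinn→T7.
This saturates every machine, so 7 is the maximum.
That matches 7 of the 7, leaving 0 unmatched; no matching can do better.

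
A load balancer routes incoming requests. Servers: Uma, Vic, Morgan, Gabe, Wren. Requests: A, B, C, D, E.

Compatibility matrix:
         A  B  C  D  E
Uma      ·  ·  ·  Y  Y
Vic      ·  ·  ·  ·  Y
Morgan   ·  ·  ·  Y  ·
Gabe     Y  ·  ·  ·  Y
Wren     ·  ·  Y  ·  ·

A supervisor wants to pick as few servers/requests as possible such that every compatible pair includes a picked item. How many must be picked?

4

A maximum matching has 4 edges (e.g. Uma–D, Vic–E, Gabe–A, Wren–C).
By König's theorem the minimum vertex cover has the same size. One such cover is {Gabe, Wren, D, E}.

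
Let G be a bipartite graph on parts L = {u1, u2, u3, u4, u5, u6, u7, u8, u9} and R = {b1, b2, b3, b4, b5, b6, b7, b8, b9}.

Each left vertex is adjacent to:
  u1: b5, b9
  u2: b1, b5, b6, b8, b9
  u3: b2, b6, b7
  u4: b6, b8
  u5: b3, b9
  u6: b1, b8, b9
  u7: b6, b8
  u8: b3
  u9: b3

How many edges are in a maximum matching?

One maximum matching: u1–b5, u2–b1, u3–b7, u4–b6, u5–b3, u6–b9, u7–b8.
The set {u1, u2, u4, u5, u6, u7, u8, u9} has only 6 neighbours ({b1, b3, b5, b6, b8, b9}), so by Hall's theorem at most 7 of the 9 left vertices can be matched.

7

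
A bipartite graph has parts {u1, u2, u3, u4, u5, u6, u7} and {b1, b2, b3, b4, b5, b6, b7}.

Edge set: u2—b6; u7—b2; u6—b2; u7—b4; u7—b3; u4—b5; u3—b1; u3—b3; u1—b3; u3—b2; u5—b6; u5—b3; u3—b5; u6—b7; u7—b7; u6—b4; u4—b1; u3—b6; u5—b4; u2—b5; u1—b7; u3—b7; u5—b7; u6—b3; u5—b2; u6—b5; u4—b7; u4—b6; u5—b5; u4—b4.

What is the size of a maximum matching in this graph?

7

For example, pair u1-b7, u2-b6, u3-b2, u4-b1, u5-b4, u6-b5, u7-b3.
All 7 left vertices are matched, so no larger matching exists.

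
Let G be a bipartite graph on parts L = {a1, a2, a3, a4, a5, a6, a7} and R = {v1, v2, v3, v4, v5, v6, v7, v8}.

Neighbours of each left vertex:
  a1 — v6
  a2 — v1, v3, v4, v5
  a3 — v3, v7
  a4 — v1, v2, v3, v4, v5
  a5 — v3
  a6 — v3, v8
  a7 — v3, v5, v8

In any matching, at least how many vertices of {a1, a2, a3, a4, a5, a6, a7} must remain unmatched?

One maximum matching: a1–v6, a2–v1, a3–v7, a4–v2, a5–v3, a6–v8, a7–v5.
All 7 left vertices are matched, so no larger matching exists.
That matches 7 of the 7, leaving 0 unmatched; no matching can do better.

0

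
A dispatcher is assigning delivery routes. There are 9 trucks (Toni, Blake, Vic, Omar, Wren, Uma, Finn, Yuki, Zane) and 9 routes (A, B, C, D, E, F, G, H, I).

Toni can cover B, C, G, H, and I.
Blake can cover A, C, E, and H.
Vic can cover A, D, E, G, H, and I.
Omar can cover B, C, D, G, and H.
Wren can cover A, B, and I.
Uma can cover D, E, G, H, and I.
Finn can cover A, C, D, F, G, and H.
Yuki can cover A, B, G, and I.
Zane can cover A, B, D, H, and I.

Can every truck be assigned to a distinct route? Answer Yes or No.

Yes

For example, pair Toni→H, Blake→C, Vic→G, Omar→D, Wren→B, Uma→E, Finn→F, Yuki→I, Zane→A.
Every truck is matched, so this is a perfect matching.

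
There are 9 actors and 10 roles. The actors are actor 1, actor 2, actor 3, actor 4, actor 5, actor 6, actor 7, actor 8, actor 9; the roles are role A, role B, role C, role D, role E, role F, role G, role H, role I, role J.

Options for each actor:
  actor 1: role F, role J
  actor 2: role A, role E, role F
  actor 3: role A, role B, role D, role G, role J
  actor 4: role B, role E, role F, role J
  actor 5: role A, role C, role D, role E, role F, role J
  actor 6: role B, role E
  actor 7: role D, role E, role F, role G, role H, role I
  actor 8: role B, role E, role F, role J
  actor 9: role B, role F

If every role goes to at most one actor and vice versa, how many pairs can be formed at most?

For example, pair actor 1-role J, actor 2-role A, actor 3-role G, actor 4-role E, actor 5-role C, actor 6-role B, actor 7-role H, actor 8-role F.
The set {actor 1, actor 4, actor 6, actor 8, actor 9} has only 4 neighbours ({role B, role E, role F, role J}), so by Hall's theorem at most 8 of the 9 actors can be matched.

8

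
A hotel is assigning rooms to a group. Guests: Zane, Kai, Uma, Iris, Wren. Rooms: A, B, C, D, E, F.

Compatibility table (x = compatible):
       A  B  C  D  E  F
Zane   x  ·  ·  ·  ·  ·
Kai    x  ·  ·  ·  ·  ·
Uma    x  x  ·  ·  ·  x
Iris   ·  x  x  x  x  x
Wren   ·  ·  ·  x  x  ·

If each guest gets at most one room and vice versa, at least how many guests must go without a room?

A valid assignment of size 4: Zane→A, Uma→F, Iris→B, Wren→E.
The set {Zane, Kai} has only 1 neighbour ({A}), so by Hall's theorem at most 4 of the 5 guests can be matched.
That matches 4 of the 5, leaving 1 unmatched; no matching can do better.

1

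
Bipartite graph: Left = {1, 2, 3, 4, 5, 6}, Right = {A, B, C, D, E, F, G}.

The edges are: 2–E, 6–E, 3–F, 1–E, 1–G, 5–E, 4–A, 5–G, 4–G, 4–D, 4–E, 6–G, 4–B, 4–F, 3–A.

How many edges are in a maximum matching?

For example, pair 1→G, 2→E, 3→F, 4→A.
The set {1, 2, 5, 6} has only 2 neighbours ({E, G}), so by Hall's theorem at most 4 of the 6 left vertices can be matched.

4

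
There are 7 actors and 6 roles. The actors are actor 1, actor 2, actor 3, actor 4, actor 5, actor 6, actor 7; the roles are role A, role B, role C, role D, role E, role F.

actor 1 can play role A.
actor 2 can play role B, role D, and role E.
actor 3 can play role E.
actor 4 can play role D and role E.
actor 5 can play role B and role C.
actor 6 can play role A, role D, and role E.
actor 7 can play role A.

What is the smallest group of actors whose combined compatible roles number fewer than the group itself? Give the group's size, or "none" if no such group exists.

Take S = {actor 1, actor 7}. Its neighbourhood is {role A}, so |N(S)| = 1 < |S| = 2.
No single vertex violates Hall's condition since each has at least one neighbour, so 2 is the minimum.

2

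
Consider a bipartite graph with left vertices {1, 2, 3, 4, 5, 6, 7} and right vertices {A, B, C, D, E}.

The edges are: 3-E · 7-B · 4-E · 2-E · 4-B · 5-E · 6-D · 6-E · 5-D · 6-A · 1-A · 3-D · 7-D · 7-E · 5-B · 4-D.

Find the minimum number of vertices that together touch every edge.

{A, B, D, E} is a vertex cover of size 4: every edge has an endpoint in this set.
No smaller cover exists because 1–A, 2–E, 3–D, 4–B is a matching of size 4, and a cover must include an endpoint of each of these disjoint edges (König's theorem).

4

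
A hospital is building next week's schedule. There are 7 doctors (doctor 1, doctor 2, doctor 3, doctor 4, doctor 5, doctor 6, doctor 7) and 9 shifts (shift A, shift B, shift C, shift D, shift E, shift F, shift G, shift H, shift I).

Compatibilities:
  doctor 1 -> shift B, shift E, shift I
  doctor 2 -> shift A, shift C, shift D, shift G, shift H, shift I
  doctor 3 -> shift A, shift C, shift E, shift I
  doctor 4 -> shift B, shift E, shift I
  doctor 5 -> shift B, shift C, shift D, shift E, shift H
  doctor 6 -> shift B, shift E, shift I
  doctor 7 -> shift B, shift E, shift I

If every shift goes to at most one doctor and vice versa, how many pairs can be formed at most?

For example, pair doctor 1–shift B, doctor 2–shift G, doctor 3–shift A, doctor 4–shift I, doctor 5–shift D, doctor 6–shift E.
The set {doctor 1, doctor 4, doctor 6, doctor 7} has only 3 neighbours ({shift B, shift E, shift I}), so by Hall's theorem at most 6 of the 7 doctors can be matched.

6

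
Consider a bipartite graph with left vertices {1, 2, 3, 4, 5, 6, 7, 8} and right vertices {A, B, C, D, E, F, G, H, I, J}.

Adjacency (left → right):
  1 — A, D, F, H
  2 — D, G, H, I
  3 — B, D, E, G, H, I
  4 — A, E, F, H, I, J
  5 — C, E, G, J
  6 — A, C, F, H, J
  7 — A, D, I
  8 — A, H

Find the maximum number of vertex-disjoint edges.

8

A valid assignment of size 8: 1→F, 2→D, 3→G, 4→A, 5→E, 6→J, 7→I, 8→H.
This saturates every left vertex, so 8 is the maximum.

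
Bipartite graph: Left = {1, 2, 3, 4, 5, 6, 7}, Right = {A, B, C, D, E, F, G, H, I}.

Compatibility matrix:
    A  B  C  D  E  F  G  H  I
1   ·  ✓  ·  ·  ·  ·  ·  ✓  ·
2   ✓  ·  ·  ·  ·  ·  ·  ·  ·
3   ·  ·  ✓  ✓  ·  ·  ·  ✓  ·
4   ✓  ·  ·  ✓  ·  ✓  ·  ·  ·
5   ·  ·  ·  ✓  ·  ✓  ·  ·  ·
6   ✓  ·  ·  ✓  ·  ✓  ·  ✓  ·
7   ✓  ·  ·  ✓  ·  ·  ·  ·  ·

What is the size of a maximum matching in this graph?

A valid assignment of size 6: 1–B, 2–A, 3–C, 4–D, 5–F, 6–H.
The set {2, 4, 5, 7} has only 3 neighbours ({A, D, F}), so by Hall's theorem at most 6 of the 7 left vertices can be matched.

6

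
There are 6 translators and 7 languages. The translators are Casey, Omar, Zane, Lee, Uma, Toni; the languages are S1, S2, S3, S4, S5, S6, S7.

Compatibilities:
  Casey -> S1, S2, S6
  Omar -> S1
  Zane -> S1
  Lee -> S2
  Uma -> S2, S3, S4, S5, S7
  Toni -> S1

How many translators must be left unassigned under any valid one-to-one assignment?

For example, pair Casey-S6, Omar-S1, Lee-S2, Uma-S7.
The set {Omar, Zane, Toni} has only 1 neighbour ({S1}), so by Hall's theorem at most 4 of the 6 translators can be matched.
That matches 4 of the 6, leaving 2 unmatched; no matching can do better.

2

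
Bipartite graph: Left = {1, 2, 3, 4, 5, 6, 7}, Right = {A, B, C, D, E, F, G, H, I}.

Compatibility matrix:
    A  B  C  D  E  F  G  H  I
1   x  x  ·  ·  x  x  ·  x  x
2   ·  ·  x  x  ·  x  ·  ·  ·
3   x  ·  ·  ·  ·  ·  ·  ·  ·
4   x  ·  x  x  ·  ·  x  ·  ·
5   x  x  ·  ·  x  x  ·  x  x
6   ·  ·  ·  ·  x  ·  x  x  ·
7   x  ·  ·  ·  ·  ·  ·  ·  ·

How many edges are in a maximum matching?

One maximum matching: 1-B, 2-F, 3-A, 4-G, 5-H, 6-E.
The set {3, 7} has only 1 neighbour ({A}), so by Hall's theorem at most 6 of the 7 left vertices can be matched.

6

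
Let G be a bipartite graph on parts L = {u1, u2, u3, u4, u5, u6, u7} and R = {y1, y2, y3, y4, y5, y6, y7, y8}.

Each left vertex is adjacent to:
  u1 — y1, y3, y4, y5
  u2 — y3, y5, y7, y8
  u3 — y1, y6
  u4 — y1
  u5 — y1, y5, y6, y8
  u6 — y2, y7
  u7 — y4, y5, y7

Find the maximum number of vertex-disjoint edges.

One maximum matching: u1–y3, u2–y8, u3–y6, u4–y1, u5–y5, u6–y2, u7–y7.
All 7 left vertices are matched, so no larger matching exists.

7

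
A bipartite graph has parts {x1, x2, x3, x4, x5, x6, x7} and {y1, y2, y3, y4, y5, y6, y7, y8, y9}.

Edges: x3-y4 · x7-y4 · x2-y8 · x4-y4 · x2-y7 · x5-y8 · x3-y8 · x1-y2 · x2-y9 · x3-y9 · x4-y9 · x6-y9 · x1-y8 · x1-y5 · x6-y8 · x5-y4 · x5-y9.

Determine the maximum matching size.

5

One maximum matching: x1-y2, x2-y7, x3-y4, x4-y9, x5-y8.
The set {x3, x4, x5, x6, x7} has only 3 neighbours ({y4, y8, y9}), so by Hall's theorem at most 5 of the 7 left vertices can be matched.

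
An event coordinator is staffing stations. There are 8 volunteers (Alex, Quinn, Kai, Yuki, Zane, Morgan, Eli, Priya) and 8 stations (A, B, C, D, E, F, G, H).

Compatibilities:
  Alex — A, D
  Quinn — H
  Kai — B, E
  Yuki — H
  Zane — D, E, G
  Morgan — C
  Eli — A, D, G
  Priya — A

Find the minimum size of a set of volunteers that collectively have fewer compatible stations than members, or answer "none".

2

Take S = {Quinn, Yuki}. Its neighbourhood is {H}, so |N(S)| = 1 < |S| = 2.
No single vertex violates Hall's condition since each has at least one neighbour, so 2 is the minimum.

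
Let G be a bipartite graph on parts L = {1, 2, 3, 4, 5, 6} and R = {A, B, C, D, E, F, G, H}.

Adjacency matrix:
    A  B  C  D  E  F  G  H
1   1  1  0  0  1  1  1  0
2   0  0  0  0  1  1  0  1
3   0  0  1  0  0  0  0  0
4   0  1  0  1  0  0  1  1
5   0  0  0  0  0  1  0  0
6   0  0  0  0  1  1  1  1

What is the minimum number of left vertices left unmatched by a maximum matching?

A valid assignment of size 6: 1–G, 2–E, 3–C, 4–B, 5–F, 6–H.
All 6 left vertices are matched, so no larger matching exists.
That matches 6 of the 6, leaving 0 unmatched; no matching can do better.

0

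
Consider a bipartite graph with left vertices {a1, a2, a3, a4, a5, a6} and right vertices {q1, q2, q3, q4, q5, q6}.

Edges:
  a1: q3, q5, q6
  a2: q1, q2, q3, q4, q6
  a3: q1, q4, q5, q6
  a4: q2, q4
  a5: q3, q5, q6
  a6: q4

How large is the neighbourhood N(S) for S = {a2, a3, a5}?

6

The union of neighbours of {a2, a3, a5} is {q1, q2, q3, q4, q5, q6}, which has 6 elements.
Since |N(S)| = 6 ≥ |S| = 3, Hall's condition holds for this subset.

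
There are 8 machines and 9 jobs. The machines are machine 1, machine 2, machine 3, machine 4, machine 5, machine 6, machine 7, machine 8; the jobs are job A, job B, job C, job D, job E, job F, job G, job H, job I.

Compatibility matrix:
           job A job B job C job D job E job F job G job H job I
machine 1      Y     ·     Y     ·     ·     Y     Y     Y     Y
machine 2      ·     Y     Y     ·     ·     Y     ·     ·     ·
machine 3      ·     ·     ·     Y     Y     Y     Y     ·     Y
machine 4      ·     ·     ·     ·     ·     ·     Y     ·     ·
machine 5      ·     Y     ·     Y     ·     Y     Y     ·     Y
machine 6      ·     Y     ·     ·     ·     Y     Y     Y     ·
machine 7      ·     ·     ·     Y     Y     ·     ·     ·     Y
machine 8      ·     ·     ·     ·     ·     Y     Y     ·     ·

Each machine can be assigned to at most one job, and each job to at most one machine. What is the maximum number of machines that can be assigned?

For example, pair machine 1→job I, machine 2→job C, machine 3→job D, machine 4→job G, machine 5→job B, machine 6→job H, machine 7→job E, machine 8→job F.
This saturates every machine, so 8 is the maximum.

8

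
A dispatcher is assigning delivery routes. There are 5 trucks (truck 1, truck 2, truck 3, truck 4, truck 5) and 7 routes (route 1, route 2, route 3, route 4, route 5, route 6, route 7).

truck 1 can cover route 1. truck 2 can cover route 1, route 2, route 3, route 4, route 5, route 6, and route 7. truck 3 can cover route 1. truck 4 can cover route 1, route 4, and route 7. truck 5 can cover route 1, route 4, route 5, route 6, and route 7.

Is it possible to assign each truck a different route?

No

The set {truck 1, truck 3} has only 1 neighbour ({route 1}), so by Hall's theorem at most 4 of the 5 trucks can be matched.
Hence no matching covers every truck.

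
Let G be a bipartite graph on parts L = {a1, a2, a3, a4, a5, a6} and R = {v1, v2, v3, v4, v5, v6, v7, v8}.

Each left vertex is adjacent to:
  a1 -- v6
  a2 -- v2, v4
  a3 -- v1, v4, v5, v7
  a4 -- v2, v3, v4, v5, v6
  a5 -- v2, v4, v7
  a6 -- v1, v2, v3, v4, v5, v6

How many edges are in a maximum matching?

One maximum matching: a1-v6, a2-v4, a3-v1, a4-v2, a5-v7, a6-v3.
This saturates every left vertex, so 6 is the maximum.

6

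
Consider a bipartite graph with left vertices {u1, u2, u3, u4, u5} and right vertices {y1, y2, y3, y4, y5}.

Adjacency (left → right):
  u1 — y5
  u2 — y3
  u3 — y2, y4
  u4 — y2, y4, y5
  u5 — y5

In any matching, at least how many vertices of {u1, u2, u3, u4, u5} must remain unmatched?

A valid assignment of size 4: u1–y5, u2–y3, u3–y4, u4–y2.
The set {u1, u5} has only 1 neighbour ({y5}), so by Hall's theorem at most 4 of the 5 left vertices can be matched.
That matches 4 of the 5, leaving 1 unmatched; no matching can do better.

1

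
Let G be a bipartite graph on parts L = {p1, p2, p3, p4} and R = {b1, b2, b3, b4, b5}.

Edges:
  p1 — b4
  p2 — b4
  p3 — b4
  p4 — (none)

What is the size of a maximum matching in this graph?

1

For example, pair p1→b4.
The set {p1, p2, p3, p4} has only 1 neighbour ({b4}), so by Hall's theorem at most 1 of the 4 left vertices can be matched.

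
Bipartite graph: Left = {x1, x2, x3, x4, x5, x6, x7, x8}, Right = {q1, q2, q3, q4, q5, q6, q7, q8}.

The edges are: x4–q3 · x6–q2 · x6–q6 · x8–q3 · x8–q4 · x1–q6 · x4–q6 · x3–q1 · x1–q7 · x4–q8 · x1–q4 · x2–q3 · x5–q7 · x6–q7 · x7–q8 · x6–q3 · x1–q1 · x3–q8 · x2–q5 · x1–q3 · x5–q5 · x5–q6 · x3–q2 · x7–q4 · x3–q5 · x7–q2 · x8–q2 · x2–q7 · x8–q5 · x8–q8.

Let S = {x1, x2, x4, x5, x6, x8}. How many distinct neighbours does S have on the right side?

The union of neighbours of {x1, x2, x4, x5, x6, x8} is {q1, q2, q3, q4, q5, q6, q7, q8}, which has 8 elements.
Since |N(S)| = 8 ≥ |S| = 6, Hall's condition holds for this subset.

8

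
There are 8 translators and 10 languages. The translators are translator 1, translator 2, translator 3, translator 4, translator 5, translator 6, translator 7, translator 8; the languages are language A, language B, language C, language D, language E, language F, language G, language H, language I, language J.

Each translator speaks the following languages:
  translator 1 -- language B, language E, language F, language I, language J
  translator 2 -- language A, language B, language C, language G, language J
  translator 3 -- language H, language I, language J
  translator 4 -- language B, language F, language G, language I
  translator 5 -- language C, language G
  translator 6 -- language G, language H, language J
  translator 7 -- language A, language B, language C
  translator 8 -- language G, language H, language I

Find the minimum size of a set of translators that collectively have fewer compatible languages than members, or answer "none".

none

A matching saturating every translator exists, for instance translator 1→language F, translator 2→language A, translator 3→language J, translator 4→language I, translator 5→language C, translator 6→language G, translator 7→language B, translator 8→language H.
By Hall's marriage theorem, this means |N(S)| ≥ |S| for every subset S, so no violating subset exists.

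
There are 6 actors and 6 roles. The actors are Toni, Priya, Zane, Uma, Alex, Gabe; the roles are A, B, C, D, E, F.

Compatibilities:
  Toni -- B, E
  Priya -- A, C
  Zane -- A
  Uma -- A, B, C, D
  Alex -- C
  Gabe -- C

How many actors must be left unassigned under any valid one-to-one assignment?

A valid assignment of size 4: Toni→E, Priya→C, Zane→A, Uma→B.
The set {Priya, Zane, Alex, Gabe} has only 2 neighbours ({A, C}), so by Hall's theorem at most 4 of the 6 actors can be matched.
That matches 4 of the 6, leaving 2 unmatched; no matching can do better.

2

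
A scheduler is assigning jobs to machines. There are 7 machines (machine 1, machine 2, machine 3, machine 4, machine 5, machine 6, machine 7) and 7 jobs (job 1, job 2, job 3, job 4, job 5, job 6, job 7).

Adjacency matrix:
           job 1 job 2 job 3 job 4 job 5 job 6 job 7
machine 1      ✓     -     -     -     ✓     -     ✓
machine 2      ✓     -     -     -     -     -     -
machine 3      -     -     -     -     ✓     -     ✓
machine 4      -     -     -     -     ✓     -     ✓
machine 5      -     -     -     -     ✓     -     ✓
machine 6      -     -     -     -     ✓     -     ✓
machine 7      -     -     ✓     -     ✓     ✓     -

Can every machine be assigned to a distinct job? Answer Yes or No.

The set {machine 1, machine 2, machine 3, machine 4, machine 5, machine 6} has only 3 neighbours ({job 1, job 5, job 7}), so by Hall's theorem at most 4 of the 7 machines can be matched.
Hence no matching covers every machine.

No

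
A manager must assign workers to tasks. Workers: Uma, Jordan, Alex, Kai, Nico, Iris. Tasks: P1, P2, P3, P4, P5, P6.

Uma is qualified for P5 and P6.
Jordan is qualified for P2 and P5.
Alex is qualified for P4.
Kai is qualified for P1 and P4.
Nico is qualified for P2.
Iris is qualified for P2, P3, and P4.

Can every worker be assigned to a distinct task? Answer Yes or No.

A valid assignment of size 6: Uma-P6, Jordan-P5, Alex-P4, Kai-P1, Nico-P2, Iris-P3.
All 6 workers are covered.

Yes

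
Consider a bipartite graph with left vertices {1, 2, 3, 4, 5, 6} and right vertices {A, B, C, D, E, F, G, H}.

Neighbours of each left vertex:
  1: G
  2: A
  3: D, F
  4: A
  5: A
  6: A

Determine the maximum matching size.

A valid assignment of size 3: 1-G, 2-A, 3-F.
The set {2, 4, 5, 6} has only 1 neighbour ({A}), so by Hall's theorem at most 3 of the 6 left vertices can be matched.

3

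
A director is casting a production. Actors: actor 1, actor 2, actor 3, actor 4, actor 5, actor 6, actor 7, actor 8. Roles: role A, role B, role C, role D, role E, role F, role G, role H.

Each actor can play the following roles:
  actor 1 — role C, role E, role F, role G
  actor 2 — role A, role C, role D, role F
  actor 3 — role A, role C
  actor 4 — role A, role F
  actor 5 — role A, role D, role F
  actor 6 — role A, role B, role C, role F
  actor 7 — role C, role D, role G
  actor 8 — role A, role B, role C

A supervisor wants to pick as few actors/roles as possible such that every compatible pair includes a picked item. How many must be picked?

7

A maximum matching has 7 edges (e.g. actor 1–role E, actor 2–role F, actor 3–role C, actor 4–role A, actor 5–role D, actor 6–role B, actor 7–role G).
By König's theorem the minimum vertex cover has the same size. One such cover is {actor 1, actor 7, role A, role B, role C, role D, role F}.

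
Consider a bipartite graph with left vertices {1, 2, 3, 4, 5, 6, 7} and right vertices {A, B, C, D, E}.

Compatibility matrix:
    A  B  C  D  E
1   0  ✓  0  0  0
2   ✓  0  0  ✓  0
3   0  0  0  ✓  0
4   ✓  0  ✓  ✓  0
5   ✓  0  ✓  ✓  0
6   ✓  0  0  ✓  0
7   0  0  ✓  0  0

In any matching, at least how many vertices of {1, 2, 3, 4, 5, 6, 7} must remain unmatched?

For example, pair 1–B, 2–A, 3–D, 4–C.
The set {2, 3, 4, 5, 6, 7} has only 3 neighbours ({A, C, D}), so by Hall's theorem at most 4 of the 7 left vertices can be matched.
That matches 4 of the 7, leaving 3 unmatched; no matching can do better.

3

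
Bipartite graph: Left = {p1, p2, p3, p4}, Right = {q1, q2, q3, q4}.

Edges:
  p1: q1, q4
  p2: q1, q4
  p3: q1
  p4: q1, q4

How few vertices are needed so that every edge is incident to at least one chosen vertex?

The 2 edges p1–q1, p2–q4 form a matching, so any vertex cover needs at least 2 vertices (one per matched edge).
Conversely {q1, q4} meets every edge and has exactly 2 vertices, so 2 is optimal.

2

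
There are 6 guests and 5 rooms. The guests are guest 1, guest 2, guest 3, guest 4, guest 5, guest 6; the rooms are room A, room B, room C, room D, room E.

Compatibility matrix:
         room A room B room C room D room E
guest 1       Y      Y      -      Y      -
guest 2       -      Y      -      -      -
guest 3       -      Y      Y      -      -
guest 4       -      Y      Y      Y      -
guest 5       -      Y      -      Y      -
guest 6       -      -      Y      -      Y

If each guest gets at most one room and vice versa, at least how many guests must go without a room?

1

One maximum matching: guest 1–room A, guest 2–room B, guest 3–room C, guest 4–room D, guest 6–room E.
The set {guest 2, guest 3, guest 4, guest 5} has only 3 neighbours ({room B, room C, room D}), so by Hall's theorem at most 5 of the 6 guests can be matched.
That matches 5 of the 6, leaving 1 unmatched; no matching can do better.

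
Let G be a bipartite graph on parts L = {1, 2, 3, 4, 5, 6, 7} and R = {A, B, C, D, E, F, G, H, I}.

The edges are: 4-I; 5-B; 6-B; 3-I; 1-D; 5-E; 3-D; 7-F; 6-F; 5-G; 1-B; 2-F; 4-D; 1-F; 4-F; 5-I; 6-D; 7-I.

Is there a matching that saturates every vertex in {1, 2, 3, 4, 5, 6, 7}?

The set {1, 2, 3, 4, 6, 7} has only 4 neighbours ({B, D, F, I}), so by Hall's theorem at most 5 of the 7 left vertices can be matched.
Hence no matching covers every left vertex.

No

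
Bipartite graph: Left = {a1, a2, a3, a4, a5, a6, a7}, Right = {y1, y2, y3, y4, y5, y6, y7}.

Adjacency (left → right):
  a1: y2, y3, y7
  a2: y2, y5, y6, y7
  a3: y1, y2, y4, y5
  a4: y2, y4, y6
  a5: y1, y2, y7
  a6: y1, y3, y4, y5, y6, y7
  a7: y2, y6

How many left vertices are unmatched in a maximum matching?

0

For example, pair a1-y3, a2-y5, a3-y4, a4-y6, a5-y1, a6-y7, a7-y2.
All 7 left vertices are matched, so no larger matching exists.
That matches 7 of the 7, leaving 0 unmatched; no matching can do better.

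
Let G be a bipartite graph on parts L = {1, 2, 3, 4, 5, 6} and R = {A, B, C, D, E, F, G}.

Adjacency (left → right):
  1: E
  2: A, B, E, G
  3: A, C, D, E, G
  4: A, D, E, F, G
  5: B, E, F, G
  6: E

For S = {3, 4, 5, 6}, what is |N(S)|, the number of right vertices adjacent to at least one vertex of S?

7

The union of neighbours of {3, 4, 5, 6} is {A, B, C, D, E, F, G}, which has 7 elements.
Since |N(S)| = 7 ≥ |S| = 4, Hall's condition holds for this subset.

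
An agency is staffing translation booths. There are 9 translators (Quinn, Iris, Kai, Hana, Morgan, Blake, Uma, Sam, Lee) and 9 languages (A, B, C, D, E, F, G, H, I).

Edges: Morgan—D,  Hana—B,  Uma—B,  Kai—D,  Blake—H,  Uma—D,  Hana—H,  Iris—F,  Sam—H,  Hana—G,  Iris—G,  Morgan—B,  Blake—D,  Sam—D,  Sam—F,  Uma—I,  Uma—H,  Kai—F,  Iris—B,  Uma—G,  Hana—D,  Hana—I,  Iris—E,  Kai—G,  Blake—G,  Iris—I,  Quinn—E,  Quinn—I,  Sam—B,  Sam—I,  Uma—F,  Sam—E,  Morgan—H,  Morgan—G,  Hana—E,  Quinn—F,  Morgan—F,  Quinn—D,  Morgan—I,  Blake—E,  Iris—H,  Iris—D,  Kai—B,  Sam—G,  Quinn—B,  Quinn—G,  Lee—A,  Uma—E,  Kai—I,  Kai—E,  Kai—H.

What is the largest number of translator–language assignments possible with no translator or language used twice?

A valid assignment of size 8: Quinn-B, Iris-I, Kai-H, Hana-E, Morgan-F, Blake-D, Uma-G, Lee-A.
The set {Quinn, Iris, Kai, Hana, Morgan, Blake, Uma, Sam} has only 7 neighbours ({B, D, E, F, G, H, I}), so by Hall's theorem at most 8 of the 9 translators can be matched.

8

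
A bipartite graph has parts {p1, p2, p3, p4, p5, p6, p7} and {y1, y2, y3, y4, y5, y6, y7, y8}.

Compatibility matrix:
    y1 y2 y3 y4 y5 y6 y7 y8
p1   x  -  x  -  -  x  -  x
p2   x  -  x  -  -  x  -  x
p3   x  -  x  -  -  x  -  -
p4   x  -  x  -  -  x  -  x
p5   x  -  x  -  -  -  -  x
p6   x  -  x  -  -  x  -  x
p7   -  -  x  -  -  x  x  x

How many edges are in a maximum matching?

A valid assignment of size 5: p1–y8, p2–y6, p3–y1, p4–y3, p7–y7.
The set {p1, p2, p3, p4, p5, p6} has only 4 neighbours ({y1, y3, y6, y8}), so by Hall's theorem at most 5 of the 7 left vertices can be matched.

5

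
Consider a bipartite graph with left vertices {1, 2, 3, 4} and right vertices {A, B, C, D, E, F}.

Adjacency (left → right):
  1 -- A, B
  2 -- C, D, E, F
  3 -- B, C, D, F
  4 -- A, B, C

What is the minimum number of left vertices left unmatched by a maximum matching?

For example, pair 1–A, 2–E, 3–F, 4–B.
All 4 left vertices are matched, so no larger matching exists.
That matches 4 of the 4, leaving 0 unmatched; no matching can do better.

0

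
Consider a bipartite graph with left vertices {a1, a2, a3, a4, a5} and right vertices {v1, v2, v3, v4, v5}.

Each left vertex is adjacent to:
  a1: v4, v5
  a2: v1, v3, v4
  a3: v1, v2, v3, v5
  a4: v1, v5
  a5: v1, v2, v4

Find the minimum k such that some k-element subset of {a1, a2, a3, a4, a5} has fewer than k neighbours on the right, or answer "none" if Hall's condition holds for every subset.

A matching saturating every left vertex exists, for instance a1→v4, a2→v3, a3→v1, a4→v5, a5→v2.
By Hall's marriage theorem, this means |N(S)| ≥ |S| for every subset S, so no violating subset exists.

none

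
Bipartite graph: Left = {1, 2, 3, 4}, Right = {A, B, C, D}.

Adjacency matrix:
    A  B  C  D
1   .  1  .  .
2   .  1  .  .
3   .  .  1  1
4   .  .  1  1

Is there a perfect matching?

The set {1, 2} has only 1 neighbour ({B}), so by Hall's theorem at most 3 of the 4 left vertices can be matched.
Hence no matching covers every left vertex.

No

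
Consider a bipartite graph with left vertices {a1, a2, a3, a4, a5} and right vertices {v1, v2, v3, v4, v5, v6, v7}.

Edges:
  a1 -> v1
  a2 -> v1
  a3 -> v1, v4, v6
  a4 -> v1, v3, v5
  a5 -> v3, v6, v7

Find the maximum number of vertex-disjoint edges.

4

One maximum matching: a1-v1, a3-v4, a4-v3, a5-v6.
The set {a1, a2} has only 1 neighbour ({v1}), so by Hall's theorem at most 4 of the 5 left vertices can be matched.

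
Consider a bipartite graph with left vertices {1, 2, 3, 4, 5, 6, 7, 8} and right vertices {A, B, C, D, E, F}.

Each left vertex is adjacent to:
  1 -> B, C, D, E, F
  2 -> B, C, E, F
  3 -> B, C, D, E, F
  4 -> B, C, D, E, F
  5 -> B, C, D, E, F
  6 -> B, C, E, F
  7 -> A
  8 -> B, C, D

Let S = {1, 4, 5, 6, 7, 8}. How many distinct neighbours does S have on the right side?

The union of neighbours of {1, 4, 5, 6, 7, 8} is {A, B, C, D, E, F}, which has 6 elements.
Since |N(S)| = 6 ≥ |S| = 6, Hall's condition holds for this subset.

6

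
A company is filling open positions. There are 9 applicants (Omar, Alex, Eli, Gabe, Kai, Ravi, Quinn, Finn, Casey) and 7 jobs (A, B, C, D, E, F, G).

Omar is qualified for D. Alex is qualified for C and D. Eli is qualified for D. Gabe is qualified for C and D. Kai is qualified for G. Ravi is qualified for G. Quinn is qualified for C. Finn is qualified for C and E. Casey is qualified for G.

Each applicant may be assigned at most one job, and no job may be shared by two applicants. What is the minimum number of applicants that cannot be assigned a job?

5

One maximum matching: Omar-D, Alex-C, Kai-G, Finn-E.
The set {Omar, Alex, Eli, Gabe, Kai, Ravi, Quinn, Casey} has only 3 neighbours ({C, D, G}), so by Hall's theorem at most 4 of the 9 applicants can be matched.
That matches 4 of the 9, leaving 5 unmatched; no matching can do better.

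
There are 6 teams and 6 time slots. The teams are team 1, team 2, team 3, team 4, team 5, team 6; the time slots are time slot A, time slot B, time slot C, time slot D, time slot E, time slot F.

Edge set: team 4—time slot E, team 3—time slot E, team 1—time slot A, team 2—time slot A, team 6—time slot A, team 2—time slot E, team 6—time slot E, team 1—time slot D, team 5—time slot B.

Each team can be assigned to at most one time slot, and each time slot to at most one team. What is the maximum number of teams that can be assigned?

4

A valid assignment of size 4: team 1–time slot D, team 2–time slot A, team 3–time slot E, team 5–time slot B.
The set {team 2, team 3, team 4, team 6} has only 2 neighbours ({time slot A, time slot E}), so by Hall's theorem at most 4 of the 6 teams can be matched.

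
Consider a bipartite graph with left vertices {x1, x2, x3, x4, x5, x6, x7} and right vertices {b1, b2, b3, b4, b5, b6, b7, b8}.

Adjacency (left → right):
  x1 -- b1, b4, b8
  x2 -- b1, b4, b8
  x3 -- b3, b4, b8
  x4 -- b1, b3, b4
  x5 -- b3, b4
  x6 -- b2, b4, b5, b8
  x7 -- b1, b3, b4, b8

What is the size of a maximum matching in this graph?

One maximum matching: x1-b1, x2-b4, x3-b8, x4-b3, x6-b5.
The set {x1, x2, x3, x4, x5, x7} has only 4 neighbours ({b1, b3, b4, b8}), so by Hall's theorem at most 5 of the 7 left vertices can be matched.

5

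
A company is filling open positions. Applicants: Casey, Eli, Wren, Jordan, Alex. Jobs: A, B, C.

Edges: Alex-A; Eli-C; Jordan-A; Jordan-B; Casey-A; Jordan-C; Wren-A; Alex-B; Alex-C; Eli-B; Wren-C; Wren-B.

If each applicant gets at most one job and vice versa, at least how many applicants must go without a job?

2

A valid assignment of size 3: Casey-A, Eli-C, Wren-B.
The set {Casey, Eli, Wren, Jordan, Alex} has only 3 neighbours ({A, B, C}), so by Hall's theorem at most 3 of the 5 applicants can be matched.
That matches 3 of the 5, leaving 2 unmatched; no matching can do better.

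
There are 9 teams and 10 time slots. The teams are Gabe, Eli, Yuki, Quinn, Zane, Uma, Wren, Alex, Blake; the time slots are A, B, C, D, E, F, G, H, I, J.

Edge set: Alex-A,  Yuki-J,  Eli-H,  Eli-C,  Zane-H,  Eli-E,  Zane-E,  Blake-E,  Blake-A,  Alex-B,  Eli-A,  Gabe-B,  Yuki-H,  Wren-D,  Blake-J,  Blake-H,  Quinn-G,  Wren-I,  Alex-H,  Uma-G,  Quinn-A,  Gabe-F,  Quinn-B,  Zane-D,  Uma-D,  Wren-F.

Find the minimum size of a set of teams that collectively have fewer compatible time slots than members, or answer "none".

none

A matching saturating every team exists, for instance Gabe→B, Eli→C, Yuki→J, Quinn→A, Zane→D, Uma→G, Wren→F, Alex→H, Blake→E.
By Hall's marriage theorem, this means |N(S)| ≥ |S| for every subset S, so no violating subset exists.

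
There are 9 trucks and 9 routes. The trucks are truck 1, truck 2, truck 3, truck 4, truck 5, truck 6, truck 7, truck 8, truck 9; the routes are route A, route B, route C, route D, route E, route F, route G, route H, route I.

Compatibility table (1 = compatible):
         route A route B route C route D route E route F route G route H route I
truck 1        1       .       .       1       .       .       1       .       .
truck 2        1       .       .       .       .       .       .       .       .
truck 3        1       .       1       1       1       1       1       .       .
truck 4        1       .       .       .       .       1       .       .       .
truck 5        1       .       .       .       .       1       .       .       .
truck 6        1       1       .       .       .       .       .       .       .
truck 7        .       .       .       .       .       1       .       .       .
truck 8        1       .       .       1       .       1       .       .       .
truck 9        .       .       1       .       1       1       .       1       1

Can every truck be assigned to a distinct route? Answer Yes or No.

No

The set {truck 2, truck 4, truck 5, truck 7} has only 2 neighbours ({route A, route F}), so by Hall's theorem at most 7 of the 9 trucks can be matched.
Hence no matching covers every truck.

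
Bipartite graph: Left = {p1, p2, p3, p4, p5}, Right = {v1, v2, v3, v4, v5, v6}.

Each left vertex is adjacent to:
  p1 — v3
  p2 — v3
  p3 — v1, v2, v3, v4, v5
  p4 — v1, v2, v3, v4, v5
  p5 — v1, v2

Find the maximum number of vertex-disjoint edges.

One maximum matching: p1-v3, p3-v4, p4-v1, p5-v2.
The set {p1, p2} has only 1 neighbour ({v3}), so by Hall's theorem at most 4 of the 5 left vertices can be matched.

4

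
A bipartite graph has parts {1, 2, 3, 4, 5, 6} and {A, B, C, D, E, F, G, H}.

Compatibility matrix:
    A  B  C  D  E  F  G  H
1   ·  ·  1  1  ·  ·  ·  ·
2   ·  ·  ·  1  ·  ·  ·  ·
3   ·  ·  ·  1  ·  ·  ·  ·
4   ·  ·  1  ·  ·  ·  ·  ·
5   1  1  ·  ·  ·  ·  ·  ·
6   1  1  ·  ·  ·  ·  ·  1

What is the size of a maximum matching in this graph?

For example, pair 1–C, 2–D, 5–A, 6–B.
The set {1, 2, 3, 4} has only 2 neighbours ({C, D}), so by Hall's theorem at most 4 of the 6 left vertices can be matched.

4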